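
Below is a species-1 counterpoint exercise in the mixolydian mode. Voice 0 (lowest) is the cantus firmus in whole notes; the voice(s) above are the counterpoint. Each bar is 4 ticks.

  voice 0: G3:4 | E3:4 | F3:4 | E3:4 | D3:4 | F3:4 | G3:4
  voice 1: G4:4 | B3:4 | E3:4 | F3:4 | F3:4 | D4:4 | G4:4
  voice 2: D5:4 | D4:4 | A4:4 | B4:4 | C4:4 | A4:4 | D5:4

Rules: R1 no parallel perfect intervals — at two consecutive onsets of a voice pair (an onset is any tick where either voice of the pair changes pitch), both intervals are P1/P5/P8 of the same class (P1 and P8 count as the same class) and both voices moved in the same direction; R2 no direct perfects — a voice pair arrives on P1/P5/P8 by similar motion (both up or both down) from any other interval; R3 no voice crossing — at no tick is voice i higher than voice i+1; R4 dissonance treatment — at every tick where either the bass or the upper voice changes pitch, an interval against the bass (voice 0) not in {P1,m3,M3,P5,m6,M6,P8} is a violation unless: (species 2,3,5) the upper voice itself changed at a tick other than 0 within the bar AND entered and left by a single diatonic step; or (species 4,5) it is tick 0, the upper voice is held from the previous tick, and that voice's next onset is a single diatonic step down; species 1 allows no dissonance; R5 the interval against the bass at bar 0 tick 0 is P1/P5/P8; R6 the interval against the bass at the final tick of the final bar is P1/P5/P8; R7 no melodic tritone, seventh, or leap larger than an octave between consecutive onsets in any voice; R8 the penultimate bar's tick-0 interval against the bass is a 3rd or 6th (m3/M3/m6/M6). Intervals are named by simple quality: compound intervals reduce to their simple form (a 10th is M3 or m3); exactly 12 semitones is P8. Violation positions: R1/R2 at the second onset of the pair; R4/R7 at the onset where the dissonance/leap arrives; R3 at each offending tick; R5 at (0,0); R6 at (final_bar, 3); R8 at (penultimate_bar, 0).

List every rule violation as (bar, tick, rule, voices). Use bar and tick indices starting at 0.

bar 0: v0=G3 v1=G4 v2=D5 downbeat P5
bar 1: v0=E3 v1=B3 v2=D4 downbeat m7
bar 2: v0=F3 v1=E3 v2=A4 downbeat M3
bar 3: v0=E3 v1=F3 v2=B4 downbeat P5
bar 4: v0=D3 v1=F3 v2=C4 downbeat m7
bar 5: v0=F3 v1=D4 v2=A4 downbeat M3
bar 6: v0=G3 v1=G4 v2=D5 downbeat P5
  -> R2 @ bar 1 tick 0 v(0, 1): G3/G4 P8 -> E3/B3 P5 similar
  -> R4 @ bar 1 tick 0 v(0, 2): E3/D4 m7 untreated
  -> R3 @ bar 2 tick 0 v(0, 1): F3 above E3
  -> R4 @ bar 2 tick 0 v(0, 1): F3/E3 m2 untreated
  -> R3 @ bar 2 tick 1 v(0, 1): F3 above E3
  -> R3 @ bar 2 tick 2 v(0, 1): F3 above E3
  -> R3 @ bar 2 tick 3 v(0, 1): F3 above E3
  -> R4 @ bar 3 tick 0 v(0, 1): E3/F3 m2 untreated
  -> R4 @ bar 4 tick 0 v(0, 2): D3/C4 m7 untreated
  -> R7 @ bar 4 tick 0 v(2,): B4->C4 leap 11st
  -> R1 @ bar 5 tick 0 v(1, 2): F3/C4 P5 -> D4/A4 P5 similar
  -> R1 @ bar 6 tick 0 v(1, 2): D4/A4 P5 -> G4/D5 P5 similar
  -> R2 @ bar 6 tick 0 v(0, 1): F3/D4 M6 -> G3/G4 P8 similar
  -> R2 @ bar 6 tick 0 v(0, 2): F3/A4 M3 -> G3/D5 P5 similar

(1, 0, R2, (0, 1))
(1, 0, R4, (0, 2))
(2, 0, R3, (0, 1))
(2, 0, R4, (0, 1))
(2, 1, R3, (0, 1))
(2, 2, R3, (0, 1))
(2, 3, R3, (0, 1))
(3, 0, R4, (0, 1))
(4, 0, R4, (0, 2))
(4, 0, R7, (2,))
(5, 0, R1, (1, 2))
(6, 0, R1, (1, 2))
(6, 0, R2, (0, 1))
(6, 0, R2, (0, 2))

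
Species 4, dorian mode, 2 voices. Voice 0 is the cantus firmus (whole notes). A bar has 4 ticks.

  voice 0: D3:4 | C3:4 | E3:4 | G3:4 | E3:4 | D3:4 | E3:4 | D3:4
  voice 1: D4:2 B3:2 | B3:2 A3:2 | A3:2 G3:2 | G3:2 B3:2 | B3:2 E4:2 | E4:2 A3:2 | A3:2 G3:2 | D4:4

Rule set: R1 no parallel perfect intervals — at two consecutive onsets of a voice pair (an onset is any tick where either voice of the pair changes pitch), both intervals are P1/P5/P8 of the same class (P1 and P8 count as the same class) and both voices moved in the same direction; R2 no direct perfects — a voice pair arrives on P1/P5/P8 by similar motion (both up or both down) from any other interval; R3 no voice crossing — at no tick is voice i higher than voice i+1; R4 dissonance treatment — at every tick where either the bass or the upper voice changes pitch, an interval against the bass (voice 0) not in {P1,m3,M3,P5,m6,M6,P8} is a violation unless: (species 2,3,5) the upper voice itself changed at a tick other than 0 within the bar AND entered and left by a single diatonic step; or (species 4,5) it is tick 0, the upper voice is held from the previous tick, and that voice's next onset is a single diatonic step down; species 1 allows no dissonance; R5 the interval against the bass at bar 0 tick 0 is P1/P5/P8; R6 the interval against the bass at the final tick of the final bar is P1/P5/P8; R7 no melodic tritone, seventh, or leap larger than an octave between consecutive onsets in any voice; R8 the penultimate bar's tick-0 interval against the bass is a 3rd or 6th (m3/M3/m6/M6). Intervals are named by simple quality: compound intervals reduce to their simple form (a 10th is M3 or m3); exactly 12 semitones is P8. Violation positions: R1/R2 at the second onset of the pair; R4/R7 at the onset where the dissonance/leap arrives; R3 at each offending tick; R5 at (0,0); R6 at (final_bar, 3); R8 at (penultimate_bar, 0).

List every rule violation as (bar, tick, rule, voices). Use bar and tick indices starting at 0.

bar 0: v0=D3 v1=D4 downbeat P8
bar 1: v0=C3 v1=B3 downbeat M7
bar 2: v0=E3 v1=A3 downbeat P4
bar 3: v0=G3 v1=G3 downbeat P1
bar 4: v0=E3 v1=B3 downbeat P5
bar 5: v0=D3 v1=E4 downbeat M2
bar 6: v0=E3 v1=A3 downbeat P4
bar 7: v0=D3 v1=D4 downbeat P8
  -> R4 @ bar 5 tick 0 v(0, 1): D3/E4 M2 untreated
  -> R8 @ bar 6 tick 0 v(0, 1): penult P4 not 3rd/6th

(5, 0, R4, (0, 1))
(6, 0, R8, (0, 1))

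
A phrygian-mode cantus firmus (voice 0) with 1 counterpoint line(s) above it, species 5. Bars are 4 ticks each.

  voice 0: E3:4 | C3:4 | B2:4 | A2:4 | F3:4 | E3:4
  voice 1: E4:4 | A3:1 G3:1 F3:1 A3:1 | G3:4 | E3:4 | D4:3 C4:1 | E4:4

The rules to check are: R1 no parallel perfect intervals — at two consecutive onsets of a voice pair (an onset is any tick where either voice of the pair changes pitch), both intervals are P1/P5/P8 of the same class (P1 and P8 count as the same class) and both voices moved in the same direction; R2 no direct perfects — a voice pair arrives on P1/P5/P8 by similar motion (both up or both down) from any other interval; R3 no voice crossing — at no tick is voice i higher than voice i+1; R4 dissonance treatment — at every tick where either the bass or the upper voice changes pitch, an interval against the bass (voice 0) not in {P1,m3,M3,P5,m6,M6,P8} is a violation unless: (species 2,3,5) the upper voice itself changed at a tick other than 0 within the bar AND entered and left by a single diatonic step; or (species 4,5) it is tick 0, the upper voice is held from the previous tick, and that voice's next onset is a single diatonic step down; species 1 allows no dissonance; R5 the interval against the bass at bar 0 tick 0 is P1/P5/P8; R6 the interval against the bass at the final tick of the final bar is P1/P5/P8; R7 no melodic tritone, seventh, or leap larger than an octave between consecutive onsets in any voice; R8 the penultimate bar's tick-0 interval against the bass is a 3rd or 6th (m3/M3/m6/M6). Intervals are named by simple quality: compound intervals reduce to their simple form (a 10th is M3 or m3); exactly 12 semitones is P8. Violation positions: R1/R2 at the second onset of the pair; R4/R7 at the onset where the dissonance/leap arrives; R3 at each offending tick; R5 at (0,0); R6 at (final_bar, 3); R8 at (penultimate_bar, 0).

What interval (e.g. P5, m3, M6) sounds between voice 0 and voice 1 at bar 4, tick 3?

voice 0=F3 voice 1=C4 -> P5

P5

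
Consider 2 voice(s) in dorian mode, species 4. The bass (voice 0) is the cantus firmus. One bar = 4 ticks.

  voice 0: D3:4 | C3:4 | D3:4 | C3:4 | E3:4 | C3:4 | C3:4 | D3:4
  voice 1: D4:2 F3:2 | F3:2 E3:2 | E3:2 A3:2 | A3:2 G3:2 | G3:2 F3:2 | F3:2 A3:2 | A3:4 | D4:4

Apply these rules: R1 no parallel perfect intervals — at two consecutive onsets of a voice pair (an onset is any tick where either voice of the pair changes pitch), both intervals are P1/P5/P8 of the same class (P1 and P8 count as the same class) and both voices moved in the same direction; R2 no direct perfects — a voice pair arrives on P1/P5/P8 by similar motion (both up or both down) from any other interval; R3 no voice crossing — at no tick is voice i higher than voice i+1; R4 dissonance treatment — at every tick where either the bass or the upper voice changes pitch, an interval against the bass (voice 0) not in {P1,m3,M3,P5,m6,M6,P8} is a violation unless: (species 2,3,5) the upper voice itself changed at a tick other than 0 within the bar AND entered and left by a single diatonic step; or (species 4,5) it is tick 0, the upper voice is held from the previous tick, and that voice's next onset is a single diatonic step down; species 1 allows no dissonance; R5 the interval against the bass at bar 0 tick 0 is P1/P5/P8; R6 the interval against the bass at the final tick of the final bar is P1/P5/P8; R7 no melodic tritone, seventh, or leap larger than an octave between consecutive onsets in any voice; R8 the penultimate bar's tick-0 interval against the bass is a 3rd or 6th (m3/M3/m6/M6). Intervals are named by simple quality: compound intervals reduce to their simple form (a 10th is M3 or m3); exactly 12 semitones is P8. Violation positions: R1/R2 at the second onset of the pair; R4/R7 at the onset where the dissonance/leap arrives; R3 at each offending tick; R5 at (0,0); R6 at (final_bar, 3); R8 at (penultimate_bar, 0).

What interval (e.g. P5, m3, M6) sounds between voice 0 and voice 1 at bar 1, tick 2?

voice 0=C3 voice 1=E3 -> M3

M3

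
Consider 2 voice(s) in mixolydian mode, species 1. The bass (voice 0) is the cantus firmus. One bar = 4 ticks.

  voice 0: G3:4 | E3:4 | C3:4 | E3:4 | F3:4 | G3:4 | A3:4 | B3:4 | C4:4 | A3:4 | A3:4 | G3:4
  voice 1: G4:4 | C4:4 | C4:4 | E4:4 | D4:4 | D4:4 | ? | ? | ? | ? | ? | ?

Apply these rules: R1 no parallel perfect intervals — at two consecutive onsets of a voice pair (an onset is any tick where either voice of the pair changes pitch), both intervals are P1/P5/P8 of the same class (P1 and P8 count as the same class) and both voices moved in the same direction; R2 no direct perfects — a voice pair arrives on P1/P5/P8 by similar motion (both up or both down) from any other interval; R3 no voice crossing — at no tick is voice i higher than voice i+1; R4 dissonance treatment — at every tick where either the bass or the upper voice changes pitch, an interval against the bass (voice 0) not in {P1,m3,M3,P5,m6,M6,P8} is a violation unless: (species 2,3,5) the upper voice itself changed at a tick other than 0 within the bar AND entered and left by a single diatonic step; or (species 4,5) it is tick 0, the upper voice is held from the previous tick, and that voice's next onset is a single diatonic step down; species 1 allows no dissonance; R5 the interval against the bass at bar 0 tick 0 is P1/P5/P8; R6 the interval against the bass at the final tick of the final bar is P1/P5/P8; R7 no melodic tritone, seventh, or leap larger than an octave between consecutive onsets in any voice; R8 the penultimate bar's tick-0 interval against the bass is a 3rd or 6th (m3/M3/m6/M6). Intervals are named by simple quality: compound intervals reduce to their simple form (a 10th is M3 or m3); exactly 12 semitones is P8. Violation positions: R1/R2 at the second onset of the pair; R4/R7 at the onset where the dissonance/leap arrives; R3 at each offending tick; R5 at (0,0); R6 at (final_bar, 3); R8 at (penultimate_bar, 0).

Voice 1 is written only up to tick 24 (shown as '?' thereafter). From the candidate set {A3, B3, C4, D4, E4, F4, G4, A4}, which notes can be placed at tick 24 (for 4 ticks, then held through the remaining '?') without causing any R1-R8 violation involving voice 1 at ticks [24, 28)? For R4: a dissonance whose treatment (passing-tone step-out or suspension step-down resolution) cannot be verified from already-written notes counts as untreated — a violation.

A3: legal
B3: violates R4
C4: legal
D4: violates R4
E4: violates R1
F4: legal
G4: violates R4
A4: violates R2

{A3, C4, F4}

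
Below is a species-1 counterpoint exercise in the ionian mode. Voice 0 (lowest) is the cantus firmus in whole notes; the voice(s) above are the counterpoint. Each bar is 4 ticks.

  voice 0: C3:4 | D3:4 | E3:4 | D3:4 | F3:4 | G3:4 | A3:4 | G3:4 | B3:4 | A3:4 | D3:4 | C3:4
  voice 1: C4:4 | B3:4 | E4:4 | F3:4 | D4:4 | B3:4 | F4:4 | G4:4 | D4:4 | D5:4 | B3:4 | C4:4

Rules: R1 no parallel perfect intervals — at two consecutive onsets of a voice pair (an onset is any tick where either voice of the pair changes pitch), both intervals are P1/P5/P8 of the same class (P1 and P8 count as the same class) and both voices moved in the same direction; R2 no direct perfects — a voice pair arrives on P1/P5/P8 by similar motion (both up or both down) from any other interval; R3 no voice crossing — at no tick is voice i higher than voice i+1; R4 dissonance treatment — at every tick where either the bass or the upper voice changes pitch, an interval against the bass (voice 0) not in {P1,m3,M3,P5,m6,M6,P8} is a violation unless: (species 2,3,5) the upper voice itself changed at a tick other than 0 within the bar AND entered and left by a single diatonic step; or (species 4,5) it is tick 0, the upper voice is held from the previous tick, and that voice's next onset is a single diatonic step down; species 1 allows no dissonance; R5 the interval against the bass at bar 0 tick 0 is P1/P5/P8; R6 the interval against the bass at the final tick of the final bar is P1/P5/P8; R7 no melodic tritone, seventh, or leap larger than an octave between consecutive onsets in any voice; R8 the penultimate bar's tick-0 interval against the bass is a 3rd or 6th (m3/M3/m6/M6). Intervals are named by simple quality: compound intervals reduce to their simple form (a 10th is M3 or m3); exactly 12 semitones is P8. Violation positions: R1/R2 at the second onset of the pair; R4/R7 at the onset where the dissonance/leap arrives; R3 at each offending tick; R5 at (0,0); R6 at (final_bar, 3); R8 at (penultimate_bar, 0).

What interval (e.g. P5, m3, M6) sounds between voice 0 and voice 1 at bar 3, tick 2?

m3

voice 0=D3 voice 1=F3 -> m3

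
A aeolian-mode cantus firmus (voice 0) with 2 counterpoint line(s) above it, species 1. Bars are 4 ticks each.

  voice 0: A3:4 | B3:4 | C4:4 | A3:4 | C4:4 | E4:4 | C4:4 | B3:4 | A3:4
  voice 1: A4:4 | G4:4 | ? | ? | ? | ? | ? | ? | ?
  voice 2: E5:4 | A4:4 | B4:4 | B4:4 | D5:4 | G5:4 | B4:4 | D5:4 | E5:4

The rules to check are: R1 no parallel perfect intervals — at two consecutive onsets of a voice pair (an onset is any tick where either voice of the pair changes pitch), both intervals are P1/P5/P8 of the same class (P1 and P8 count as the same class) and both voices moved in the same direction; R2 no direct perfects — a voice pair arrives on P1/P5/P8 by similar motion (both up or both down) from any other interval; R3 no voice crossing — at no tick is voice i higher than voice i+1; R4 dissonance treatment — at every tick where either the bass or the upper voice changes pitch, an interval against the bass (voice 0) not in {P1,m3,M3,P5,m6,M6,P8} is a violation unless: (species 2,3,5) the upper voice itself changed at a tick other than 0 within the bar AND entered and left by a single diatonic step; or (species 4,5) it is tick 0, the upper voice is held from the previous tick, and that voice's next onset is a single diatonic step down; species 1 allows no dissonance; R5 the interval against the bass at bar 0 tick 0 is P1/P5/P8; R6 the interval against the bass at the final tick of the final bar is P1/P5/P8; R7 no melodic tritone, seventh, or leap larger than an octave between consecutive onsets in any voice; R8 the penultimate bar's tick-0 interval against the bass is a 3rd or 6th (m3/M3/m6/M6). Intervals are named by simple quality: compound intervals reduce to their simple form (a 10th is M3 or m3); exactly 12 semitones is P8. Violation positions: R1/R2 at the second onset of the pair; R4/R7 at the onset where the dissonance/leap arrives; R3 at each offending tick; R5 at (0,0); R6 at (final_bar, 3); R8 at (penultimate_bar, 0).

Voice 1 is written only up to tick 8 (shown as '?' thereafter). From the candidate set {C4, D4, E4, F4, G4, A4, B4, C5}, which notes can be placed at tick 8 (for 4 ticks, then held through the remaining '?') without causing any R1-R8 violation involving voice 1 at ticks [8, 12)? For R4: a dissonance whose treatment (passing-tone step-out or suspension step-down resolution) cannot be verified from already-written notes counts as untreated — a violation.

C4: legal
D4: violates R4
E4: legal
F4: violates R4
G4: legal
A4: legal
B4: violates R2,R4
C5: violates R2,R3

{A4, C4, E4, G4}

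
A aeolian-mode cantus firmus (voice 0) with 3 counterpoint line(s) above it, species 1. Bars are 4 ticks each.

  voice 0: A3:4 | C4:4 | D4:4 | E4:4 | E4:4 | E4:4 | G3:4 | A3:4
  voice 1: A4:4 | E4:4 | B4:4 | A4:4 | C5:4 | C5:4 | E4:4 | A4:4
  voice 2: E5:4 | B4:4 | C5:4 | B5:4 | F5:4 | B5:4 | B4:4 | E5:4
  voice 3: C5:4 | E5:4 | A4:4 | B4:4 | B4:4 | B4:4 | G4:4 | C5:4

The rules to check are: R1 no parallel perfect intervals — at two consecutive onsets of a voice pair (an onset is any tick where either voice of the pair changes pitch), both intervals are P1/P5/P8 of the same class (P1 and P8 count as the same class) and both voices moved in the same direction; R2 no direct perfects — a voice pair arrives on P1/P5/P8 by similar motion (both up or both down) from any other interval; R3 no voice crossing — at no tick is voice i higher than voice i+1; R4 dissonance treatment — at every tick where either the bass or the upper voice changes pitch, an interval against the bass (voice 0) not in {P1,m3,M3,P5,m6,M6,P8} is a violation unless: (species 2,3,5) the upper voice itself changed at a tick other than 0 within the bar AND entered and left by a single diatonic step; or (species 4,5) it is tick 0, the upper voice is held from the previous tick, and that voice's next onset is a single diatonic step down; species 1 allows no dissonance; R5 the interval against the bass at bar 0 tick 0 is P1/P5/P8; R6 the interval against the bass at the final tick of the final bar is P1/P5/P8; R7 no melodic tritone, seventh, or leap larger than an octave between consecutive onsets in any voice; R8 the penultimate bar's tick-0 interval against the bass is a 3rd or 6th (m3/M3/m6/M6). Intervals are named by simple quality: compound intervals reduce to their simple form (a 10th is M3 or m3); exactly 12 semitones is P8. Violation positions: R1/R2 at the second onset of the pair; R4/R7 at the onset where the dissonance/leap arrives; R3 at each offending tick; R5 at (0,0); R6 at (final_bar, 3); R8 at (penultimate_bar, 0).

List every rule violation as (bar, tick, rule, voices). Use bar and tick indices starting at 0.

bar 0: v0=A3 v1=A4 v2=E5 v3=C5 downbeat m3
bar 1: v0=C4 v1=E4 v2=B4 v3=E5 downbeat M3
bar 2: v0=D4 v1=B4 v2=C5 v3=A4 downbeat P5
bar 3: v0=E4 v1=A4 v2=B5 v3=B4 downbeat P5
bar 4: v0=E4 v1=C5 v2=F5 v3=B4 downbeat P5
bar 5: v0=E4 v1=C5 v2=B5 v3=B4 downbeat P5
bar 6: v0=G3 v1=E4 v2=B4 v3=G4 downbeat P8
bar 7: v0=A3 v1=A4 v2=E5 v3=C5 downbeat m3
  -> R3 @ bar 0 tick 0 v(2, 3): E5 above C5
  -> R5 @ bar 0 tick 0 v(0, 3): opens on m3
  -> R3 @ bar 0 tick 1 v(2, 3): E5 above C5
  -> R3 @ bar 0 tick 2 v(2, 3): E5 above C5
  -> R3 @ bar 0 tick 3 v(2, 3): E5 above C5
  -> R1 @ bar 1 tick 0 v(1, 2): A4/E5 P5 -> E4/B4 P5 similar
  -> R4 @ bar 1 tick 0 v(0, 2): C4/B4 M7 untreated
  -> R3 @ bar 2 tick 0 v(2, 3): C5 above A4
  -> R4 @ bar 2 tick 0 v(0, 2): D4/C5 m7 untreated
  -> R3 @ bar 2 tick 1 v(2, 3): C5 above A4
  -> R3 @ bar 2 tick 2 v(2, 3): C5 above A4
  -> R3 @ bar 2 tick 3 v(2, 3): C5 above A4
  -> R1 @ bar 3 tick 0 v(0, 3): D4/A4 P5 -> E4/B4 P5 similar
  -> R2 @ bar 3 tick 0 v(0, 2): D4/C5 m7 -> E4/B5 P5 similar
  -> R2 @ bar 3 tick 0 v(2, 3): C5/A4 m3 -> B5/B4 P8 similar
  -> R3 @ bar 3 tick 0 v(2, 3): B5 above B4
  -> R4 @ bar 3 tick 0 v(0, 1): E4/A4 P4 untreated
  -> R7 @ bar 3 tick 0 v(2,): C5->B5 leap 11st
  -> R3 @ bar 3 tick 1 v(2, 3): B5 above B4
  -> R3 @ bar 3 tick 2 v(2, 3): B5 above B4
  -> R3 @ bar 3 tick 3 v(2, 3): B5 above B4
  -> R3 @ bar 4 tick 0 v(2, 3): F5 above B4
  -> R4 @ bar 4 tick 0 v(0, 2): E4/F5 m2 untreated
  -> R7 @ bar 4 tick 0 v(2,): B5->F5 leap 6st
  -> R3 @ bar 4 tick 1 v(2, 3): F5 above B4
  -> R3 @ bar 4 tick 2 v(2, 3): F5 above B4
  -> R3 @ bar 4 tick 3 v(2, 3): F5 above B4
  -> R3 @ bar 5 tick 0 v(2, 3): B5 above B4
  -> R7 @ bar 5 tick 0 v(2,): F5->B5 leap 6st
  -> R3 @ bar 5 tick 1 v(2, 3): B5 above B4
  -> R3 @ bar 5 tick 2 v(2, 3): B5 above B4
  -> R3 @ bar 5 tick 3 v(2, 3): B5 above B4
  -> R2 @ bar 6 tick 0 v(0, 3): E4/B4 P5 -> G3/G4 P8 similar
  -> R2 @ bar 6 tick 0 v(1, 2): C5/B5 M7 -> E4/B4 P5 similar
  -> R3 @ bar 6 tick 0 v(2, 3): B4 above G4
  -> R8 @ bar 6 tick 0 v(0, 3): penult P8 not 3rd/6th
  -> R3 @ bar 6 tick 1 v(2, 3): B4 above G4
  -> R3 @ bar 6 tick 2 v(2, 3): B4 above G4
  -> R3 @ bar 6 tick 3 v(2, 3): B4 above G4
  -> R1 @ bar 7 tick 0 v(1, 2): E4/B4 P5 -> A4/E5 P5 similar
  -> R2 @ bar 7 tick 0 v(0, 1): G3/E4 M6 -> A3/A4 P8 similar
  -> R2 @ bar 7 tick 0 v(0, 2): G3/B4 M3 -> A3/E5 P5 similar
  -> R3 @ bar 7 tick 0 v(2, 3): E5 above C5
  -> R3 @ bar 7 tick 1 v(2, 3): E5 above C5
  -> R3 @ bar 7 tick 2 v(2, 3): E5 above C5
  -> R3 @ bar 7 tick 3 v(2, 3): E5 above C5
  -> R6 @ bar 7 tick 3 v(0, 3): closes on m3

(0, 0, R3, (2, 3))
(0, 0, R5, (0, 3))
(0, 1, R3, (2, 3))
(0, 2, R3, (2, 3))
(0, 3, R3, (2, 3))
(1, 0, R1, (1, 2))
(1, 0, R4, (0, 2))
(2, 0, R3, (2, 3))
(2, 0, R4, (0, 2))
(2, 1, R3, (2, 3))
(2, 2, R3, (2, 3))
(2, 3, R3, (2, 3))
(3, 0, R1, (0, 3))
(3, 0, R2, (0, 2))
(3, 0, R2, (2, 3))
(3, 0, R3, (2, 3))
(3, 0, R4, (0, 1))
(3, 0, R7, (2,))
(3, 1, R3, (2, 3))
(3, 2, R3, (2, 3))
(3, 3, R3, (2, 3))
(4, 0, R3, (2, 3))
(4, 0, R4, (0, 2))
(4, 0, R7, (2,))
(4, 1, R3, (2, 3))
(4, 2, R3, (2, 3))
(4, 3, R3, (2, 3))
(5, 0, R3, (2, 3))
(5, 0, R7, (2,))
(5, 1, R3, (2, 3))
(5, 2, R3, (2, 3))
(5, 3, R3, (2, 3))
(6, 0, R2, (0, 3))
(6, 0, R2, (1, 2))
(6, 0, R3, (2, 3))
(6, 0, R8, (0, 3))
(6, 1, R3, (2, 3))
(6, 2, R3, (2, 3))
(6, 3, R3, (2, 3))
(7, 0, R1, (1, 2))
(7, 0, R2, (0, 1))
(7, 0, R2, (0, 2))
(7, 0, R3, (2, 3))
(7, 1, R3, (2, 3))
(7, 2, R3, (2, 3))
(7, 3, R3, (2, 3))
(7, 3, R6, (0, 3))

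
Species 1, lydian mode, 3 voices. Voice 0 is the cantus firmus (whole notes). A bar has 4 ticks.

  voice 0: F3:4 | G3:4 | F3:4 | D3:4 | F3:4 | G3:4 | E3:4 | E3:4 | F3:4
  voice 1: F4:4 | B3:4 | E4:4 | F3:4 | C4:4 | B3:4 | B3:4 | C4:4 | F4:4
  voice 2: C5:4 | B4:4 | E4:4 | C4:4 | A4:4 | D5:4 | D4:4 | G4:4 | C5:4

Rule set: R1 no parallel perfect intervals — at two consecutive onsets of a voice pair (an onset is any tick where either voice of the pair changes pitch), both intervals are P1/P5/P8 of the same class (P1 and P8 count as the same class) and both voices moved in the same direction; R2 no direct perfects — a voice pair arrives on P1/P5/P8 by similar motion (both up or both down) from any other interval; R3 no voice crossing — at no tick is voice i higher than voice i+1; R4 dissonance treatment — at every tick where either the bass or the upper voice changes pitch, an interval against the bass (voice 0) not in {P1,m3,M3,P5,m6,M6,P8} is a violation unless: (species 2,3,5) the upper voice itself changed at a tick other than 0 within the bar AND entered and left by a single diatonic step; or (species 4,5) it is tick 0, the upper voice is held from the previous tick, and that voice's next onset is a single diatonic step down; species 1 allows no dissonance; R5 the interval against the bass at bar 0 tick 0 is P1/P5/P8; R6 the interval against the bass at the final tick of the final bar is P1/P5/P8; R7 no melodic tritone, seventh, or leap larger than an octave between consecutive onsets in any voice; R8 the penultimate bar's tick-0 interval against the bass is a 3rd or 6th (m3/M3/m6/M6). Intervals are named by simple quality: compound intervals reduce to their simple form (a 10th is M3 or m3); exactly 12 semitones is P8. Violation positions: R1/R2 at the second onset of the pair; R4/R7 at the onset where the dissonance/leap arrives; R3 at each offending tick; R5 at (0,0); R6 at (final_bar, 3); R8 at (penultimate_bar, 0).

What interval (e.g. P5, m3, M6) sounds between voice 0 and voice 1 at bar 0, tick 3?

P8

voice 0=F3 voice 1=F4 -> P8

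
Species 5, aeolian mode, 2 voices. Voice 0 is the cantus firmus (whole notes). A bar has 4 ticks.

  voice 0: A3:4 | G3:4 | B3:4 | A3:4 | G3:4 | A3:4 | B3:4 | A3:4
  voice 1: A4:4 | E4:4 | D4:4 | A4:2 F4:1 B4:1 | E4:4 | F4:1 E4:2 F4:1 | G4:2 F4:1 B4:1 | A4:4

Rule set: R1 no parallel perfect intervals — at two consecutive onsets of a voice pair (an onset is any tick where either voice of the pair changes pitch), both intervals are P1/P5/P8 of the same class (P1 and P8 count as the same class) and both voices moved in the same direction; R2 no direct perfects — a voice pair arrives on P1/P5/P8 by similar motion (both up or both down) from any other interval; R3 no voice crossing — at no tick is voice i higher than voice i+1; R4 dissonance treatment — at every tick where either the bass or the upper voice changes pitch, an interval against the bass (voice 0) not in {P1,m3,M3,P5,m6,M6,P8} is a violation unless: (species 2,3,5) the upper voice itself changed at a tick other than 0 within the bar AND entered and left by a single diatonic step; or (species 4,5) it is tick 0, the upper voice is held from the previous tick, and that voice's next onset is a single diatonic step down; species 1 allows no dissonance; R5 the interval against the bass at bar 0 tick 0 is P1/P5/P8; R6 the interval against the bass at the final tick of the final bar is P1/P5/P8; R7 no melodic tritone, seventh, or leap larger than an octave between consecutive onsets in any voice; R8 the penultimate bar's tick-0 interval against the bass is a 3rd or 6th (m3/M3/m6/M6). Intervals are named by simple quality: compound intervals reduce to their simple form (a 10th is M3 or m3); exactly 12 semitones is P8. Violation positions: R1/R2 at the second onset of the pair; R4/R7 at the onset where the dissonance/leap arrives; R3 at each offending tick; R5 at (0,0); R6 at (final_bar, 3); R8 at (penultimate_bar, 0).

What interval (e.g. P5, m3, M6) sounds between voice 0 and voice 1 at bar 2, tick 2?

voice 0=B3 voice 1=D4 -> m3

m3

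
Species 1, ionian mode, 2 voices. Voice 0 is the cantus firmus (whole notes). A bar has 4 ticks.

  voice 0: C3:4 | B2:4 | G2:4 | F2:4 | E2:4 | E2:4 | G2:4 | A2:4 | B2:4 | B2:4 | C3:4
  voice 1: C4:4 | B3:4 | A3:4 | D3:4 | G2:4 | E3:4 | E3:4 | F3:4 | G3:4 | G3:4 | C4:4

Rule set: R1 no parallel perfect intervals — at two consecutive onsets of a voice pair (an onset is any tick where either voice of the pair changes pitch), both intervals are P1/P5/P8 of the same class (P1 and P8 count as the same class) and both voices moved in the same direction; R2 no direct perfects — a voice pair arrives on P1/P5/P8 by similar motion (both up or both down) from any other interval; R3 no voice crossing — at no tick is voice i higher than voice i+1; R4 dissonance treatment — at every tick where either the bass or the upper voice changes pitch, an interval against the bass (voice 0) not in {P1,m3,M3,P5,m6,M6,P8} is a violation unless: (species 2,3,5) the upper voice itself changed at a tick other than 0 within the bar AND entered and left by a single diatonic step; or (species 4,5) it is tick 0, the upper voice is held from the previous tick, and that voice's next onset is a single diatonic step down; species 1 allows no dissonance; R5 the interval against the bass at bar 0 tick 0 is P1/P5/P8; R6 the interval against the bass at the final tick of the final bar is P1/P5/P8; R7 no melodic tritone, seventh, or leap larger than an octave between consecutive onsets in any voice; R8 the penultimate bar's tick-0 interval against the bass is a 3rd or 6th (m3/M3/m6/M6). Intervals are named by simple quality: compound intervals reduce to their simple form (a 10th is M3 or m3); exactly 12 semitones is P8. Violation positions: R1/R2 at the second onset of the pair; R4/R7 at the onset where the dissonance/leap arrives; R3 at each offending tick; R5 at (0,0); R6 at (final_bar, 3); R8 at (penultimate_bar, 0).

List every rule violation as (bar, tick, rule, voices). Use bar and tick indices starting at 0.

bar 0: v0=C3 v1=C4 downbeat P8
bar 1: v0=B2 v1=B3 downbeat P8
bar 2: v0=G2 v1=A3 downbeat M2
bar 3: v0=F2 v1=D3 downbeat M6
bar 4: v0=E2 v1=G2 downbeat m3
bar 5: v0=E2 v1=E3 downbeat P8
bar 6: v0=G2 v1=E3 downbeat M6
bar 7: v0=A2 v1=F3 downbeat m6
bar 8: v0=B2 v1=G3 downbeat m6
bar 9: v0=B2 v1=G3 downbeat m6
bar 10: v0=C3 v1=C4 downbeat P8
  -> R1 @ bar 1 tick 0 v(0, 1): C3/C4 P8 -> B2/B3 P8 similar
  -> R4 @ bar 2 tick 0 v(0, 1): G2/A3 M2 untreated
  -> R2 @ bar 10 tick 0 v(0, 1): B2/G3 m6 -> C3/C4 P8 similar

(1, 0, R1, (0, 1))
(2, 0, R4, (0, 1))
(10, 0, R2, (0, 1))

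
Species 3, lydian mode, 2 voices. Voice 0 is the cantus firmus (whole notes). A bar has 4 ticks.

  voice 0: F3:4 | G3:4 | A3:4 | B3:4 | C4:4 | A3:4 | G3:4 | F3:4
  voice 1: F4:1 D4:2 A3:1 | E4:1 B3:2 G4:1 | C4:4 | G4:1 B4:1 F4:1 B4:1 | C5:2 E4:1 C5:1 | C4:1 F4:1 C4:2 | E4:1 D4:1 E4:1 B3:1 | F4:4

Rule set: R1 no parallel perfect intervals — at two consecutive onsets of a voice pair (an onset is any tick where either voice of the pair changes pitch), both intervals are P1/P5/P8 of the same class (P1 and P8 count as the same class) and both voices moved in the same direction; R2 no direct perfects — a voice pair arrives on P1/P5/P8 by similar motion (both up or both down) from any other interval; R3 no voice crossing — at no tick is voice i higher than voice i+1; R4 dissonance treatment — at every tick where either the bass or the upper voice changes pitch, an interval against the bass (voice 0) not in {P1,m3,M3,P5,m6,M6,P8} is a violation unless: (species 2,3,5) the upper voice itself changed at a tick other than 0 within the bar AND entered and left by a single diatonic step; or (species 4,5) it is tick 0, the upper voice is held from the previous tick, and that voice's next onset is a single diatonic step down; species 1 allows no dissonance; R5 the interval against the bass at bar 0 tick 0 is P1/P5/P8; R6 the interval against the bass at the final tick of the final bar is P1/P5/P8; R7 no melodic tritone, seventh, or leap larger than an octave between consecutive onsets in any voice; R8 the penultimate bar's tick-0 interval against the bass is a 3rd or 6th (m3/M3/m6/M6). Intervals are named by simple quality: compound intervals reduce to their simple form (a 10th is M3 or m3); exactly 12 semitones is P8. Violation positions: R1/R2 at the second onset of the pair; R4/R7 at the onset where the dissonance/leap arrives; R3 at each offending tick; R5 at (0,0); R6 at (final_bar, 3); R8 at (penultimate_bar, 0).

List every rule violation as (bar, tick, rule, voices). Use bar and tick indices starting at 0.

bar 0: v0=F3 v1=F4 downbeat P8
bar 1: v0=G3 v1=E4 downbeat M6
bar 2: v0=A3 v1=C4 downbeat m3
bar 3: v0=B3 v1=G4 downbeat m6
bar 4: v0=C4 v1=C5 downbeat P8
bar 5: v0=A3 v1=C4 downbeat m3
bar 6: v0=G3 v1=E4 downbeat M6
bar 7: v0=F3 v1=F4 downbeat P8
  -> R4 @ bar 3 tick 2 v(0, 1): B3/F4 TT untreated
  -> R7 @ bar 3 tick 2 v(1,): B4->F4 leap 6st
  -> R7 @ bar 3 tick 3 v(1,): F4->B4 leap 6st
  -> R1 @ bar 4 tick 0 v(0, 1): B3/B4 P8 -> C4/C5 P8 similar
  -> R7 @ bar 7 tick 0 v(1,): B3->F4 leap 6st

(3, 2, R4, (0, 1))
(3, 2, R7, (1,))
(3, 3, R7, (1,))
(4, 0, R1, (0, 1))
(7, 0, R7, (1,))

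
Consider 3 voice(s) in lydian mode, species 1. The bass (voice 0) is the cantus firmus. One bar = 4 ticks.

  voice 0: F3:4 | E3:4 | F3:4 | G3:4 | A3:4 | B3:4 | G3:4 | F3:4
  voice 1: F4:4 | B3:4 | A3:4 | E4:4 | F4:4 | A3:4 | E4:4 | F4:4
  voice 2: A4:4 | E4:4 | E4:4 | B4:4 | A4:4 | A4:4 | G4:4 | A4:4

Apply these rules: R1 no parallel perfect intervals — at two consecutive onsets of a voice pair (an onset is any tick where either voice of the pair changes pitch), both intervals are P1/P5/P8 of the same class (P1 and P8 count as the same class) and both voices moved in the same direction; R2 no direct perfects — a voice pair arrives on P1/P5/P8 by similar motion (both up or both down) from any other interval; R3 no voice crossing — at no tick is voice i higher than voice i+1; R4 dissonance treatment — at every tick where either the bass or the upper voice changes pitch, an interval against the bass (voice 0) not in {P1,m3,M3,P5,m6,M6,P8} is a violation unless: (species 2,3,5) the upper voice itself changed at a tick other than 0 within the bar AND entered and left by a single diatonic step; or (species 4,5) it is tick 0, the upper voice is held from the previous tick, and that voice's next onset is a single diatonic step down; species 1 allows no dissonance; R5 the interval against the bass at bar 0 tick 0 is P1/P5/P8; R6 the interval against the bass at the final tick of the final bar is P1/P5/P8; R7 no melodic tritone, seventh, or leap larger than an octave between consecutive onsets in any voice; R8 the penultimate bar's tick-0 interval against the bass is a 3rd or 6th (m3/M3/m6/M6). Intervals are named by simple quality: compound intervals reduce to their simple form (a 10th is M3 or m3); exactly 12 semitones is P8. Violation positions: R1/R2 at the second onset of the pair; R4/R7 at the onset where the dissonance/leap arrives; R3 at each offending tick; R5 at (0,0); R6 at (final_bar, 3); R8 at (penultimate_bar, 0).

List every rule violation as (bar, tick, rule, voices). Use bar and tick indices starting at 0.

bar 0: v0=F3 v1=F4 v2=A4 downbeat M3
bar 1: v0=E3 v1=B3 v2=E4 downbeat P8
bar 2: v0=F3 v1=A3 v2=E4 downbeat M7
bar 3: v0=G3 v1=E4 v2=B4 downbeat M3
bar 4: v0=A3 v1=F4 v2=A4 downbeat P8
bar 5: v0=B3 v1=A3 v2=A4 downbeat m7
bar 6: v0=G3 v1=E4 v2=G4 downbeat P8
bar 7: v0=F3 v1=F4 v2=A4 downbeat M3
  -> R5 @ bar 0 tick 0 v(0, 2): opens on M3
  -> R2 @ bar 1 tick 0 v(0, 1): F3/F4 P8 -> E3/B3 P5 similar
  -> R2 @ bar 1 tick 0 v(0, 2): F3/A4 M3 -> E3/E4 P8 similar
  -> R7 @ bar 1 tick 0 v(1,): F4->B3 leap 6st
  -> R4 @ bar 2 tick 0 v(0, 2): F3/E4 M7 untreated
  -> R1 @ bar 3 tick 0 v(1, 2): A3/E4 P5 -> E4/B4 P5 similar
  -> R3 @ bar 5 tick 0 v(0, 1): B3 above A3
  -> R4 @ bar 5 tick 0 v(0, 1): B3/A3 M2 untreated
  -> R4 @ bar 5 tick 0 v(0, 2): B3/A4 m7 untreated
  -> R3 @ bar 5 tick 1 v(0, 1): B3 above A3
  -> R3 @ bar 5 tick 2 v(0, 1): B3 above A3
  -> R3 @ bar 5 tick 3 v(0, 1): B3 above A3
  -> R2 @ bar 6 tick 0 v(0, 2): B3/A4 m7 -> G3/G4 P8 similar
  -> R8 @ bar 6 tick 0 v(0, 2): penult P8 not 3rd/6th
  -> R6 @ bar 7 tick 3 v(0, 2): closes on M3

(0, 0, R5, (0, 2))
(1, 0, R2, (0, 1))
(1, 0, R2, (0, 2))
(1, 0, R7, (1,))
(2, 0, R4, (0, 2))
(3, 0, R1, (1, 2))
(5, 0, R3, (0, 1))
(5, 0, R4, (0, 1))
(5, 0, R4, (0, 2))
(5, 1, R3, (0, 1))
(5, 2, R3, (0, 1))
(5, 3, R3, (0, 1))
(6, 0, R2, (0, 2))
(6, 0, R8, (0, 2))
(7, 3, R6, (0, 2))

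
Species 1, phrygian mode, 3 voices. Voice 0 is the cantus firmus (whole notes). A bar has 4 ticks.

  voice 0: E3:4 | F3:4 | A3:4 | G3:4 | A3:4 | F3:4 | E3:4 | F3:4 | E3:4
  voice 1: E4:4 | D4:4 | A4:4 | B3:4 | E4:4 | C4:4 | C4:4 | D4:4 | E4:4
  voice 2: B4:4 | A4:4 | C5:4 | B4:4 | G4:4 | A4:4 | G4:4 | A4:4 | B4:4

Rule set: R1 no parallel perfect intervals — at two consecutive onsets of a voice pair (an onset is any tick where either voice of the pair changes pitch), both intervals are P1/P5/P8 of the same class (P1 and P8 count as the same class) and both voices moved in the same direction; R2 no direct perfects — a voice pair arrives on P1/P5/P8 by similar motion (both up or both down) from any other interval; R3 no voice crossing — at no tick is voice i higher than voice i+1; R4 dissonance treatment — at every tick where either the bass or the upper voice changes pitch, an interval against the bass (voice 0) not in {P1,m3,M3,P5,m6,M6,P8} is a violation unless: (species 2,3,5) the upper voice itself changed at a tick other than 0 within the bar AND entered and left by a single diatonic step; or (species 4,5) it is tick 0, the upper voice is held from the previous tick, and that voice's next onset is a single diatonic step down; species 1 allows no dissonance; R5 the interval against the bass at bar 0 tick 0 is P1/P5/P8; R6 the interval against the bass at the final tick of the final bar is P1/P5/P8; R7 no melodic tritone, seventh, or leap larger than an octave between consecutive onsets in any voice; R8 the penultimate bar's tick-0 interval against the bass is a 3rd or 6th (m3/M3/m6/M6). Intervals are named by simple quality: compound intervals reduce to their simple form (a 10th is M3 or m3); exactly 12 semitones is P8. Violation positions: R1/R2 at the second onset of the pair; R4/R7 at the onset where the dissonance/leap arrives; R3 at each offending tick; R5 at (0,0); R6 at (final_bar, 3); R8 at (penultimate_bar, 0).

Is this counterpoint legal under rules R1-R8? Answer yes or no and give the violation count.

No (9 violations)

bar 0: v0=E3 v1=E4 v2=B4 (P5)
bar 1: v0=F3 v1=D4 v2=A4 (M3)
bar 2: v0=A3 v1=A4 v2=C5 (m3)
bar 3: v0=G3 v1=B3 v2=B4 (M3)
bar 4: v0=A3 v1=E4 v2=G4 (m7)
bar 5: v0=F3 v1=C4 v2=A4 (M3)
bar 6: v0=E3 v1=C4 v2=G4 (m3)
bar 7: v0=F3 v1=D4 v2=A4 (M3)
bar 8: v0=E3 v1=E4 v2=B4 (P5)
  R1 @ bar1.0: E4/B4 P5 -> D4/A4 P5 similar
  R2 @ bar2.0: F3/D4 M6 -> A3/A4 P8 similar
  R2 @ bar3.0: A4/C5 m3 -> B3/B4 P8 similar
  R7 @ bar3.0: A4->B3 leap 10st
  R2 @ bar4.0: G3/B3 M3 -> A3/E4 P5 similar
  R4 @ bar4.0: A3/G4 m7 untreated
  R1 @ bar5.0: A3/E4 P5 -> F3/C4 P5 similar
  R1 @ bar7.0: C4/G4 P5 -> D4/A4 P5 similar
  R1 @ bar8.0: D4/A4 P5 -> E4/B4 P5 similar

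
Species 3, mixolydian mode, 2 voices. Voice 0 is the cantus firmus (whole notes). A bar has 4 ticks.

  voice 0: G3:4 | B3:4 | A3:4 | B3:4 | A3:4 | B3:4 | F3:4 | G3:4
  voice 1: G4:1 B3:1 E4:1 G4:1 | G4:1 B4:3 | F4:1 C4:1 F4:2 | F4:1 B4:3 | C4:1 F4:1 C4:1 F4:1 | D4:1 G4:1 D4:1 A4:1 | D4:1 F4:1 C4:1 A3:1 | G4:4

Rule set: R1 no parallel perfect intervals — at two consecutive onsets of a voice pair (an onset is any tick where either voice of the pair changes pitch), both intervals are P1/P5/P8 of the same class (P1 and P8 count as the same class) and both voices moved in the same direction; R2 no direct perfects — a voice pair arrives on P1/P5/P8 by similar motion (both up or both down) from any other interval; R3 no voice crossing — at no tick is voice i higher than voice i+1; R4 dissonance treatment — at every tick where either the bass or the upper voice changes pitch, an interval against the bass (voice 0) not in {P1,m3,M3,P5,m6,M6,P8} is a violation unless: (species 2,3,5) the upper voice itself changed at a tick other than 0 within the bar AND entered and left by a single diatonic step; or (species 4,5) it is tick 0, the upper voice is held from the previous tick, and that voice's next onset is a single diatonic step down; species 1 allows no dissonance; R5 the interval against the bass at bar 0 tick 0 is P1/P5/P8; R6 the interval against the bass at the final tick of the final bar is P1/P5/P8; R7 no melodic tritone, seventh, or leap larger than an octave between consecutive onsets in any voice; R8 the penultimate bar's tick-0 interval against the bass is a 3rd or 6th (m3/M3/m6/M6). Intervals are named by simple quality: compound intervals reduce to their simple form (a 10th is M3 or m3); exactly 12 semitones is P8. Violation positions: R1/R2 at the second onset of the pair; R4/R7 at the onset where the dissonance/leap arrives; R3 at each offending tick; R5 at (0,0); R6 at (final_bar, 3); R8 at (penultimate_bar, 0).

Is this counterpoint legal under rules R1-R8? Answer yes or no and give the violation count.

No (8 violations)

bar 0: v0=G3 v1=G4 (P8)
bar 1: v0=B3 v1=G4 (m6)
bar 2: v0=A3 v1=F4 (m6)
bar 3: v0=B3 v1=F4 (TT)
bar 4: v0=A3 v1=C4 (m3)
bar 5: v0=B3 v1=D4 (m3)
bar 6: v0=F3 v1=D4 (M6)
bar 7: v0=G3 v1=G4 (P8)
  R7 @ bar2.0: B4->F4 leap 6st
  R4 @ bar3.0: B3/F4 TT untreated
  R7 @ bar3.1: F4->B4 leap 6st
  R7 @ bar4.0: B4->C4 leap 11st
  R4 @ bar5.3: B3/A4 m7 untreated
  R7 @ bar6.0: B3->F3 leap 6st
  R2 @ bar7.0: F3/A3 M3 -> G3/G4 P8 similar
  R7 @ bar7.0: A3->G4 leap 10st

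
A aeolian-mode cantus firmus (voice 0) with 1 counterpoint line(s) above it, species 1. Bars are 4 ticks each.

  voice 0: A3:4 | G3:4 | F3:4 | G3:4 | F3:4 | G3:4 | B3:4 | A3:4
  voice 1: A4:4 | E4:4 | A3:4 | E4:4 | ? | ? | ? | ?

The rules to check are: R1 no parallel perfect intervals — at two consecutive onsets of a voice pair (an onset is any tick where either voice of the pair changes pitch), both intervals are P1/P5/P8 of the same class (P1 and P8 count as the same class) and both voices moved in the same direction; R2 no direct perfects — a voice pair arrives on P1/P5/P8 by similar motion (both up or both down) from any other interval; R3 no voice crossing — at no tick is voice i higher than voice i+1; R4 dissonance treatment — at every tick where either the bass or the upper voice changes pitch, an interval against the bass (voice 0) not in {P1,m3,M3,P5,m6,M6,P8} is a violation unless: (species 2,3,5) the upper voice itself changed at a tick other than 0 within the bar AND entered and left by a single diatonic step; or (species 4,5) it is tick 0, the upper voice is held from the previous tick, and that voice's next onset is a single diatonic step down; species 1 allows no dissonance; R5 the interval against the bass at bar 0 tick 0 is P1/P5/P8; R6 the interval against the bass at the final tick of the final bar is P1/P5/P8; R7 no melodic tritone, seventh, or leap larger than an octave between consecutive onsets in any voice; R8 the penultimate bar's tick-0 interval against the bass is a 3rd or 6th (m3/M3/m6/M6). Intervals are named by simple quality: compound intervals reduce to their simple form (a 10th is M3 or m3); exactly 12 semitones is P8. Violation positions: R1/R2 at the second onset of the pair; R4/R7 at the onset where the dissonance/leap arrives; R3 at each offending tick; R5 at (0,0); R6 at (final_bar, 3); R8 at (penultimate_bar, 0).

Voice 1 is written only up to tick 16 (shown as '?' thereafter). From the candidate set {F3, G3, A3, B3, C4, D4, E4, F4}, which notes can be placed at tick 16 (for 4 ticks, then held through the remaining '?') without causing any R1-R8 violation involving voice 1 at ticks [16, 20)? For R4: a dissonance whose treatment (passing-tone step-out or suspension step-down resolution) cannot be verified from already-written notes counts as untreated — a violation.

F3: violates R2,R7
G3: violates R4
A3: legal
B3: violates R4
C4: violates R2
D4: legal
E4: violates R4
F4: legal

{A3, D4, F4}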